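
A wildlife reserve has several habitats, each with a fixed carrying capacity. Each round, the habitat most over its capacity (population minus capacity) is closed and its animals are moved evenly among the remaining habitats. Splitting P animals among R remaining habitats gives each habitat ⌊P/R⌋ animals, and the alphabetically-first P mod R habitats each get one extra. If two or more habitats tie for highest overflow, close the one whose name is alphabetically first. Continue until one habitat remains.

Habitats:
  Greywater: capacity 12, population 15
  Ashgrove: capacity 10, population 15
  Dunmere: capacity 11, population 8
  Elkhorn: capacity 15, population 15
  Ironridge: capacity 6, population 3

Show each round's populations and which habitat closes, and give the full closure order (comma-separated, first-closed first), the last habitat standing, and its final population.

Closure order: Ashgrove, Greywater, Elkhorn, Dunmere
Last habitat: Ironridge with 56 animals

Round 1: Ashgrove=15 Dunmere=8 Elkhorn=15 Greywater=15 Ironridge=3 → close Ashgrove (overflow 5)
  15÷4 = 3 each, +1 to first 3
Round 2: Dunmere=12 Elkhorn=19 Greywater=19 Ironridge=6 → close Greywater (overflow 7)
  19÷3 = 6 each, +1 to first 1
Round 3: Dunmere=19 Elkhorn=25 Ironridge=12 → close Elkhorn (overflow 10)
  25÷2 = 12 each, +1 to first 1
Round 4: Dunmere=32 Ironridge=24 → close Dunmere (overflow 21)
  32÷1 = 32 each, +1 to first 0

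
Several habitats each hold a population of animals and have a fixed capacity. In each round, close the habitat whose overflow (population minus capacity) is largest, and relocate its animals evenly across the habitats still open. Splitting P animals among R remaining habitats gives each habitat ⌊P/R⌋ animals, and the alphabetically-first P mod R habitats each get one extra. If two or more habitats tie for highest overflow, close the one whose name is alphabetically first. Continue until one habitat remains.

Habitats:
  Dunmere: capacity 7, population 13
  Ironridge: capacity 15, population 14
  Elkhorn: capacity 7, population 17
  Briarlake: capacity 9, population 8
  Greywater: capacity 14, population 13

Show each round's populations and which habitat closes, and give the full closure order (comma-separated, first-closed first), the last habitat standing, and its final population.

Round 1: Briarlake=8 Dunmere=13 Elkhorn=17 Greywater=13 Ironridge=14 → close Elkhorn (overflow 10)
  17÷4 = 4 each, +1 to first 1
Round 2: Briarlake=13 Dunmere=17 Greywater=17 Ironridge=18 → close Dunmere (overflow 10)
  17÷3 = 5 each, +1 to first 2
Round 3: Briarlake=19 Greywater=23 Ironridge=23 → close Briarlake (overflow 10)
  19÷2 = 9 each, +1 to first 1
Round 4: Greywater=33 Ironridge=32 → close Greywater (overflow 19)
  33÷1 = 33 each, +1 to first 0

Closure order: Elkhorn, Dunmere, Briarlake, Greywater
Last habitat: Ironridge with 65 animals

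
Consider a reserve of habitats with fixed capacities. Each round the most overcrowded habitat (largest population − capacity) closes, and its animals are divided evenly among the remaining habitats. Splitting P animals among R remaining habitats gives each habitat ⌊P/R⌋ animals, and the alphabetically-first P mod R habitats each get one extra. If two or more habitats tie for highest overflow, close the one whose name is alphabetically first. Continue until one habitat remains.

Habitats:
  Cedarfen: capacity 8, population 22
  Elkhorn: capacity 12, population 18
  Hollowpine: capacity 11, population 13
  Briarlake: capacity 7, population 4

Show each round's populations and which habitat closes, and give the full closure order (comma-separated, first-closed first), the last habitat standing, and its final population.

Closure order: Cedarfen, Elkhorn, Hollowpine
Last habitat: Briarlake with 57 animals

Round 1: Briarlake=4 Cedarfen=22 Elkhorn=18 Hollowpine=13 → close Cedarfen (overflow 14)
  22÷3 = 7 each, +1 to first 1
Round 2: Briarlake=12 Elkhorn=25 Hollowpine=20 → close Elkhorn (overflow 13)
  25÷2 = 12 each, +1 to first 1
Round 3: Briarlake=25 Hollowpine=32 → close Hollowpine (overflow 21)
  32÷1 = 32 each, +1 to first 0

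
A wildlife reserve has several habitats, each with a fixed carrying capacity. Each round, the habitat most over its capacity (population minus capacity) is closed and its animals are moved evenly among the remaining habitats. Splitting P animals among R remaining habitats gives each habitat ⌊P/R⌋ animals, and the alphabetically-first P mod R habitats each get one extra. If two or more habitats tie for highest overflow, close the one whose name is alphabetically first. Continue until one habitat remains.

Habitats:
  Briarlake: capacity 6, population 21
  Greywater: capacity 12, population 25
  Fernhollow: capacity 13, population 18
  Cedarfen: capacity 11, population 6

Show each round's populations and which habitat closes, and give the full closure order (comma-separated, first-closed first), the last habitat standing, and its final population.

Closure order: Briarlake, Greywater, Fernhollow
Last habitat: Cedarfen with 70 animals

Round 1: Briarlake=21 Cedarfen=6 Fernhollow=18 Greywater=25 → close Briarlake (overflow 15)
  21÷3 = 7 each, +1 to first 0
Round 2: Cedarfen=13 Fernhollow=25 Greywater=32 → close Greywater (overflow 20)
  32÷2 = 16 each, +1 to first 0
Round 3: Cedarfen=29 Fernhollow=41 → close Fernhollow (overflow 28)
  41÷1 = 41 each, +1 to first 0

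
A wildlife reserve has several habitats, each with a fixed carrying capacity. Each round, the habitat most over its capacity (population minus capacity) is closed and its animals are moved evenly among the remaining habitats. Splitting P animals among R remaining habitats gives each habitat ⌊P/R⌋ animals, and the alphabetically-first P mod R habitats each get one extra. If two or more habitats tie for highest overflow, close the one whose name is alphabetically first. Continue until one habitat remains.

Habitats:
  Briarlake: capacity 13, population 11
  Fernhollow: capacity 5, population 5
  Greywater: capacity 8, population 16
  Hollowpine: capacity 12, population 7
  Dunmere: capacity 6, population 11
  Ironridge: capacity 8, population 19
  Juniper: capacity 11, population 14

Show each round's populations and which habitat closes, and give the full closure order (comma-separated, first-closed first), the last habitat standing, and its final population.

Round 1: Briarlake=11 Dunmere=11 Fernhollow=5 Greywater=16 Hollowpine=7 Ironridge=19 Juniper=14 → close Ironridge (overflow 11)
  19÷6 = 3 each, +1 to first 1
Round 2: Briarlake=15 Dunmere=14 Fernhollow=8 Greywater=19 Hollowpine=10 Juniper=17 → close Greywater (overflow 11)
  19÷5 = 3 each, +1 to first 4
Round 3: Briarlake=19 Dunmere=18 Fernhollow=12 Hollowpine=14 Juniper=20 → close Dunmere (overflow 12)
  18÷4 = 4 each, +1 to first 2
Round 4: Briarlake=24 Fernhollow=17 Hollowpine=18 Juniper=24 → close Juniper (overflow 13)
  24÷3 = 8 each, +1 to first 0
Round 5: Briarlake=32 Fernhollow=25 Hollowpine=26 → close Fernhollow (overflow 20)
  25÷2 = 12 each, +1 to first 1
Round 6: Briarlake=45 Hollowpine=38 → close Briarlake (overflow 32)
  45÷1 = 45 each, +1 to first 0

Closure order: Ironridge, Greywater, Dunmere, Juniper, Fernhollow, Briarlake
Last habitat: Hollowpine with 83 animals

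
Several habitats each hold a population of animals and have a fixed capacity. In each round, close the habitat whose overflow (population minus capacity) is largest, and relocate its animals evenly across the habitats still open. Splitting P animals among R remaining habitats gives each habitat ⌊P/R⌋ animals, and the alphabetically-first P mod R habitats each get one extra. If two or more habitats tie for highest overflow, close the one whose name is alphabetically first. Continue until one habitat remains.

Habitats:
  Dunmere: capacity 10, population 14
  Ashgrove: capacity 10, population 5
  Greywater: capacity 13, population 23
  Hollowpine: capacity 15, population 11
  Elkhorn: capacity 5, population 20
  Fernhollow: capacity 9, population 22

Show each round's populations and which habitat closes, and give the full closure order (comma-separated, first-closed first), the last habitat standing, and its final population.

Closure order: Elkhorn, Fernhollow, Greywater, Dunmere, Ashgrove
Last habitat: Hollowpine with 95 animals

Round 1: Ashgrove=5 Dunmere=14 Elkhorn=20 Fernhollow=22 Greywater=23 Hollowpine=11 → close Elkhorn (overflow 15)
  20÷5 = 4 each, +1 to first 0
Round 2: Ashgrove=9 Dunmere=18 Fernhollow=26 Greywater=27 Hollowpine=15 → close Fernhollow (overflow 17)
  26÷4 = 6 each, +1 to first 2
Round 3: Ashgrove=16 Dunmere=25 Greywater=33 Hollowpine=21 → close Greywater (overflow 20)
  33÷3 = 11 each, +1 to first 0
Round 4: Ashgrove=27 Dunmere=36 Hollowpine=32 → close Dunmere (overflow 26)
  36÷2 = 18 each, +1 to first 0
Round 5: Ashgrove=45 Hollowpine=50 → close Ashgrove (overflow 35)
  45÷1 = 45 each, +1 to first 0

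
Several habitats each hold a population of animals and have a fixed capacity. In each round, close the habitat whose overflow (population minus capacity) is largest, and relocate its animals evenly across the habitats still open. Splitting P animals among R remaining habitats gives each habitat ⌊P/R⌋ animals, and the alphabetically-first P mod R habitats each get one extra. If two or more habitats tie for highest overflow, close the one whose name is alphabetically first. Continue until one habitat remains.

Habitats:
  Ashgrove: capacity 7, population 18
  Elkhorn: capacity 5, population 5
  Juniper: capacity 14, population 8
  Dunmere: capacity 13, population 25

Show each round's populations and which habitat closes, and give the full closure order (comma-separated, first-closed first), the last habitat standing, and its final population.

Closure order: Dunmere, Ashgrove, Elkhorn
Last habitat: Juniper with 56 animals

Round 1: Ashgrove=18 Dunmere=25 Elkhorn=5 Juniper=8 → close Dunmere (overflow 12)
  25÷3 = 8 each, +1 to first 1
Round 2: Ashgrove=27 Elkhorn=13 Juniper=16 → close Ashgrove (overflow 20)
  27÷2 = 13 each, +1 to first 1
Round 3: Elkhorn=27 Juniper=29 → close Elkhorn (overflow 22)
  27÷1 = 27 each, +1 to first 0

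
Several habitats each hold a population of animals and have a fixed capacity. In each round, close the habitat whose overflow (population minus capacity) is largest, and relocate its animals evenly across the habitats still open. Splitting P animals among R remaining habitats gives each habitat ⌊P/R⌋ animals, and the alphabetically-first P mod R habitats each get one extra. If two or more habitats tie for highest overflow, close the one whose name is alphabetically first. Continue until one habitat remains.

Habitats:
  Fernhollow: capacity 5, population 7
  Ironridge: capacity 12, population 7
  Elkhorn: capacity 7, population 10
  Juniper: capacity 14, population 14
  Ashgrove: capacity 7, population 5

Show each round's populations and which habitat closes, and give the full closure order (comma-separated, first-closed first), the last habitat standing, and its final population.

Closure order: Elkhorn, Fernhollow, Ashgrove, Juniper
Last habitat: Ironridge with 43 animals

Round 1: Ashgrove=5 Elkhorn=10 Fernhollow=7 Ironridge=7 Juniper=14 → close Elkhorn (overflow 3)
  10÷4 = 2 each, +1 to first 2
Round 2: Ashgrove=8 Fernhollow=10 Ironridge=9 Juniper=16 → close Fernhollow (overflow 5)
  10÷3 = 3 each, +1 to first 1
Round 3: Ashgrove=12 Ironridge=12 Juniper=19 → close Ashgrove (overflow 5)
  12÷2 = 6 each, +1 to first 0
Round 4: Ironridge=18 Juniper=25 → close Juniper (overflow 11)
  25÷1 = 25 each, +1 to first 0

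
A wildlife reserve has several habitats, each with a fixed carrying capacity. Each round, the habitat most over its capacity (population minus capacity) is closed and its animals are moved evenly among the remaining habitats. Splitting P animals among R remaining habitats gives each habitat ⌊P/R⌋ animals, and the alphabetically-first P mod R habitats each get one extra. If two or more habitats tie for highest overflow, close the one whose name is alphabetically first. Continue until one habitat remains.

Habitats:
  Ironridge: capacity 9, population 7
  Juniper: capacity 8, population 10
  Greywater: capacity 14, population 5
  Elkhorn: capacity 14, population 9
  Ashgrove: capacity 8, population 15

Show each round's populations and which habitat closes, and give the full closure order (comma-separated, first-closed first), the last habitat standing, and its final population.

Closure order: Ashgrove, Juniper, Ironridge, Elkhorn
Last habitat: Greywater with 46 animals

Round 1: Ashgrove=15 Elkhorn=9 Greywater=5 Ironridge=7 Juniper=10 → close Ashgrove (overflow 7)
  15÷4 = 3 each, +1 to first 3
Round 2: Elkhorn=13 Greywater=9 Ironridge=11 Juniper=13 → close Juniper (overflow 5)
  13÷3 = 4 each, +1 to first 1
Round 3: Elkhorn=18 Greywater=13 Ironridge=15 → close Ironridge (overflow 6)
  15÷2 = 7 each, +1 to first 1
Round 4: Elkhorn=26 Greywater=20 → close Elkhorn (overflow 12)
  26÷1 = 26 each, +1 to first 0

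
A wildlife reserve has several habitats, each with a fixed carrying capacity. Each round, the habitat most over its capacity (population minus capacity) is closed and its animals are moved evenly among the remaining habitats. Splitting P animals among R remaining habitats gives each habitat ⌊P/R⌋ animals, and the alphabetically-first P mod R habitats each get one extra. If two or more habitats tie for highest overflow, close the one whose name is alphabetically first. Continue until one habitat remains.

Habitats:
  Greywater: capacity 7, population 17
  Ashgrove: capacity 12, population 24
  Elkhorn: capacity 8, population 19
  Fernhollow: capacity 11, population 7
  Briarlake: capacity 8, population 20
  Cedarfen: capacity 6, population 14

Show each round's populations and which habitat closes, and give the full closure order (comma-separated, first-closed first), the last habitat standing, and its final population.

Round 1: Ashgrove=24 Briarlake=20 Cedarfen=14 Elkhorn=19 Fernhollow=7 Greywater=17 → close Ashgrove (overflow 12)
  24÷5 = 4 each, +1 to first 4
Round 2: Briarlake=25 Cedarfen=19 Elkhorn=24 Fernhollow=12 Greywater=21 → close Briarlake (overflow 17)
  25÷4 = 6 each, +1 to first 1
Round 3: Cedarfen=26 Elkhorn=30 Fernhollow=18 Greywater=27 → close Elkhorn (overflow 22)
  30÷3 = 10 each, +1 to first 0
Round 4: Cedarfen=36 Fernhollow=28 Greywater=37 → close Cedarfen (overflow 30)
  36÷2 = 18 each, +1 to first 0
Round 5: Fernhollow=46 Greywater=55 → close Greywater (overflow 48)
  55÷1 = 55 each, +1 to first 0

Closure order: Ashgrove, Briarlake, Elkhorn, Cedarfen, Greywater
Last habitat: Fernhollow with 101 animals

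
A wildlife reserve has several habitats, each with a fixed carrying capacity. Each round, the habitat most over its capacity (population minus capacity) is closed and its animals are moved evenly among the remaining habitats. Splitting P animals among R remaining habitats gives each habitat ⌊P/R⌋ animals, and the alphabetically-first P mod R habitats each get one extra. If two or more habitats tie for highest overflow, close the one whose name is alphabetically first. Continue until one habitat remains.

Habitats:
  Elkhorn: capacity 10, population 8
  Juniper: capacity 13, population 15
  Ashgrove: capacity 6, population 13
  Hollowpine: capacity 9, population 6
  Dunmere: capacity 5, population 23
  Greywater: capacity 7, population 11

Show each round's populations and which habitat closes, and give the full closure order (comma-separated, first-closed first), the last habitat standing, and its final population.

Round 1: Ashgrove=13 Dunmere=23 Elkhorn=8 Greywater=11 Hollowpine=6 Juniper=15 → close Dunmere (overflow 18)
  23÷5 = 4 each, +1 to first 3
Round 2: Ashgrove=18 Elkhorn=13 Greywater=16 Hollowpine=10 Juniper=19 → close Ashgrove (overflow 12)
  18÷4 = 4 each, +1 to first 2
Round 3: Elkhorn=18 Greywater=21 Hollowpine=14 Juniper=23 → close Greywater (overflow 14)
  21÷3 = 7 each, +1 to first 0
Round 4: Elkhorn=25 Hollowpine=21 Juniper=30 → close Juniper (overflow 17)
  30÷2 = 15 each, +1 to first 0
Round 5: Elkhorn=40 Hollowpine=36 → close Elkhorn (overflow 30)
  40÷1 = 40 each, +1 to first 0

Closure order: Dunmere, Ashgrove, Greywater, Juniper, Elkhorn
Last habitat: Hollowpine with 76 animals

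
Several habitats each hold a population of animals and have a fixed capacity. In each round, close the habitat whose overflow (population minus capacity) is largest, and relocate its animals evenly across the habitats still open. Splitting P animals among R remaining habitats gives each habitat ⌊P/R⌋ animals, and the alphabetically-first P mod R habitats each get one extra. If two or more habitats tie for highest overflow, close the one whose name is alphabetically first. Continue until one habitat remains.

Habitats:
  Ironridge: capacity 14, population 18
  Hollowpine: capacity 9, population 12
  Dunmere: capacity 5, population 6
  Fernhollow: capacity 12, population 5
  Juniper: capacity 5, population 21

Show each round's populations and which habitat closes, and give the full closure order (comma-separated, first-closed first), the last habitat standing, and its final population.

Round 1: Dunmere=6 Fernhollow=5 Hollowpine=12 Ironridge=18 Juniper=21 → close Juniper (overflow 16)
  21÷4 = 5 each, +1 to first 1
Round 2: Dunmere=12 Fernhollow=10 Hollowpine=17 Ironridge=23 → close Ironridge (overflow 9)
  23÷3 = 7 each, +1 to first 2
Round 3: Dunmere=20 Fernhollow=18 Hollowpine=24 → close Dunmere (overflow 15)
  20÷2 = 10 each, +1 to first 0
Round 4: Fernhollow=28 Hollowpine=34 → close Hollowpine (overflow 25)
  34÷1 = 34 each, +1 to first 0

Closure order: Juniper, Ironridge, Dunmere, Hollowpine
Last habitat: Fernhollow with 62 animals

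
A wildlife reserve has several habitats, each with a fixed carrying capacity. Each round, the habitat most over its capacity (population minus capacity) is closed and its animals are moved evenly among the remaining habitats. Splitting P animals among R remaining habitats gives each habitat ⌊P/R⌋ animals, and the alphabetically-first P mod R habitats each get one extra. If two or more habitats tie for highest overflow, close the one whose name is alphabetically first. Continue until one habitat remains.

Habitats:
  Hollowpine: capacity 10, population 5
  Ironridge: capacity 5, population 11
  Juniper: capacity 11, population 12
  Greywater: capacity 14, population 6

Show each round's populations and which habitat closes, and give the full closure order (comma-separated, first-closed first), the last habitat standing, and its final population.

Round 1: Greywater=6 Hollowpine=5 Ironridge=11 Juniper=12 → close Ironridge (overflow 6)
  11÷3 = 3 each, +1 to first 2
Round 2: Greywater=10 Hollowpine=9 Juniper=15 → close Juniper (overflow 4)
  15÷2 = 7 each, +1 to first 1
Round 3: Greywater=18 Hollowpine=16 → close Hollowpine (overflow 6)
  16÷1 = 16 each, +1 to first 0

Closure order: Ironridge, Juniper, Hollowpine
Last habitat: Greywater with 34 animals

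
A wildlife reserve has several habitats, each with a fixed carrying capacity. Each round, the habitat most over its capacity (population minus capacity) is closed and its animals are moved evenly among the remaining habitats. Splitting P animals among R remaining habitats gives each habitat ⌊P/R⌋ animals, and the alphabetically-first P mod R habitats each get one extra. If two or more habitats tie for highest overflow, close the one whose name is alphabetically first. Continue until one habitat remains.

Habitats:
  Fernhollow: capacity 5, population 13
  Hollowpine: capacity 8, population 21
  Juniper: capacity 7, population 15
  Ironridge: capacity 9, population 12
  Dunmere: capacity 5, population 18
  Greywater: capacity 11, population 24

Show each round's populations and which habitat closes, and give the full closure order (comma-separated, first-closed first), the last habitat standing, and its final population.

Closure order: Dunmere, Greywater, Hollowpine, Fernhollow, Juniper
Last habitat: Ironridge with 103 animals

Round 1: Dunmere=18 Fernhollow=13 Greywater=24 Hollowpine=21 Ironridge=12 Juniper=15 → close Dunmere (overflow 13)
  18÷5 = 3 each, +1 to first 3
Round 2: Fernhollow=17 Greywater=28 Hollowpine=25 Ironridge=15 Juniper=18 → close Greywater (overflow 17)
  28÷4 = 7 each, +1 to first 0
Round 3: Fernhollow=24 Hollowpine=32 Ironridge=22 Juniper=25 → close Hollowpine (overflow 24)
  32÷3 = 10 each, +1 to first 2
Round 4: Fernhollow=35 Ironridge=33 Juniper=35 → close Fernhollow (overflow 30)
  35÷2 = 17 each, +1 to first 1
Round 5: Ironridge=51 Juniper=52 → close Juniper (overflow 45)
  52÷1 = 52 each, +1 to first 0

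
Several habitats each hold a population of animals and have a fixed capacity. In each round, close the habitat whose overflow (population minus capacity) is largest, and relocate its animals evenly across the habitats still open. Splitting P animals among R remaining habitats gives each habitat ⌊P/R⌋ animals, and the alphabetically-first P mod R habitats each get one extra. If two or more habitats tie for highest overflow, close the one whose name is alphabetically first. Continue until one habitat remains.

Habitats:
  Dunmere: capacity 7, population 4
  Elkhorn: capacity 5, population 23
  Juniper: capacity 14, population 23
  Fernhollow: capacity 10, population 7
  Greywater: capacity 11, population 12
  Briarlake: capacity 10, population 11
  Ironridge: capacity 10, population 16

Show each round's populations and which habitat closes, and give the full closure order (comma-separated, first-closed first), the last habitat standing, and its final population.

Round 1: Briarlake=11 Dunmere=4 Elkhorn=23 Fernhollow=7 Greywater=12 Ironridge=16 Juniper=23 → close Elkhorn (overflow 18)
  23÷6 = 3 each, +1 to first 5
Round 2: Briarlake=15 Dunmere=8 Fernhollow=11 Greywater=16 Ironridge=20 Juniper=26 → close Juniper (overflow 12)
  26÷5 = 5 each, +1 to first 1
Round 3: Briarlake=21 Dunmere=13 Fernhollow=16 Greywater=21 Ironridge=25 → close Ironridge (overflow 15)
  25÷4 = 6 each, +1 to first 1
Round 4: Briarlake=28 Dunmere=19 Fernhollow=22 Greywater=27 → close Briarlake (overflow 18)
  28÷3 = 9 each, +1 to first 1
Round 5: Dunmere=29 Fernhollow=31 Greywater=36 → close Greywater (overflow 25)
  36÷2 = 18 each, +1 to first 0
Round 6: Dunmere=47 Fernhollow=49 → close Dunmere (overflow 40)
  47÷1 = 47 each, +1 to first 0

Closure order: Elkhorn, Juniper, Ironridge, Briarlake, Greywater, Dunmere
Last habitat: Fernhollow with 96 animals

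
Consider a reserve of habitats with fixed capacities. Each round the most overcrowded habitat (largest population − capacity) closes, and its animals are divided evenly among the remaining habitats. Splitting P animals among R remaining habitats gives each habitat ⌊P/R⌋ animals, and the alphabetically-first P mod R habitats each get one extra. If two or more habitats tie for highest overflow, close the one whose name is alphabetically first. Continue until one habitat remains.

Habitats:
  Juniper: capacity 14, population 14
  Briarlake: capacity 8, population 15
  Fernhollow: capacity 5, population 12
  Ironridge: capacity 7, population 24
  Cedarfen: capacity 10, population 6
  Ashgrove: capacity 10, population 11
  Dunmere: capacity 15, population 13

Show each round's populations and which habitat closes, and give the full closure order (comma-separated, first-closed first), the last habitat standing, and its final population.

Round 1: Ashgrove=11 Briarlake=15 Cedarfen=6 Dunmere=13 Fernhollow=12 Ironridge=24 Juniper=14 → close Ironridge (overflow 17)
  24÷6 = 4 each, +1 to first 0
Round 2: Ashgrove=15 Briarlake=19 Cedarfen=10 Dunmere=17 Fernhollow=16 Juniper=18 → close Briarlake (overflow 11)
  19÷5 = 3 each, +1 to first 4
Round 3: Ashgrove=19 Cedarfen=14 Dunmere=21 Fernhollow=20 Juniper=21 → close Fernhollow (overflow 15)
  20÷4 = 5 each, +1 to first 0
Round 4: Ashgrove=24 Cedarfen=19 Dunmere=26 Juniper=26 → close Ashgrove (overflow 14)
  24÷3 = 8 each, +1 to first 0
Round 5: Cedarfen=27 Dunmere=34 Juniper=34 → close Juniper (overflow 20)
  34÷2 = 17 each, +1 to first 0
Round 6: Cedarfen=44 Dunmere=51 → close Dunmere (overflow 36)
  51÷1 = 51 each, +1 to first 0

Closure order: Ironridge, Briarlake, Fernhollow, Ashgrove, Juniper, Dunmere
Last habitat: Cedarfen with 95 animals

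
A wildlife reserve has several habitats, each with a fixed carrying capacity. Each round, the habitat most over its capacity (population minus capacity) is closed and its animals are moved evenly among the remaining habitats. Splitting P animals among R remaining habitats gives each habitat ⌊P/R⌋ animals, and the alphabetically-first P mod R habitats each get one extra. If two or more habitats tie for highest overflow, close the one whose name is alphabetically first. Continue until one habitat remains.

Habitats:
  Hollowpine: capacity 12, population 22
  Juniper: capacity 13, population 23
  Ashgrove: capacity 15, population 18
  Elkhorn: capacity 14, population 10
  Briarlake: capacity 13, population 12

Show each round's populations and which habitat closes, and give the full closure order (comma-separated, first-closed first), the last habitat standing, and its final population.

Round 1: Ashgrove=18 Briarlake=12 Elkhorn=10 Hollowpine=22 Juniper=23 → close Hollowpine (overflow 10)
  22÷4 = 5 each, +1 to first 2
Round 2: Ashgrove=24 Briarlake=18 Elkhorn=15 Juniper=28 → close Juniper (overflow 15)
  28÷3 = 9 each, +1 to first 1
Round 3: Ashgrove=34 Briarlake=27 Elkhorn=24 → close Ashgrove (overflow 19)
  34÷2 = 17 each, +1 to first 0
Round 4: Briarlake=44 Elkhorn=41 → close Briarlake (overflow 31)
  44÷1 = 44 each, +1 to first 0

Closure order: Hollowpine, Juniper, Ashgrove, Briarlake
Last habitat: Elkhorn with 85 animals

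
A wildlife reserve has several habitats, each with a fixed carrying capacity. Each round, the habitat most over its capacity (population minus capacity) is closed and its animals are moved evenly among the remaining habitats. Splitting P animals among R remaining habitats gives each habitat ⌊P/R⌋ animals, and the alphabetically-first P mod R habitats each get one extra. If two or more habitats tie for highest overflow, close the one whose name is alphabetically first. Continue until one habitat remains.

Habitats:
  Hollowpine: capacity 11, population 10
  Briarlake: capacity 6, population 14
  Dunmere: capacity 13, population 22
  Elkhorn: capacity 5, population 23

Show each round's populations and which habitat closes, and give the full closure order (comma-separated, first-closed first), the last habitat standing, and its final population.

Round 1: Briarlake=14 Dunmere=22 Elkhorn=23 Hollowpine=10 → close Elkhorn (overflow 18)
  23÷3 = 7 each, +1 to first 2
Round 2: Briarlake=22 Dunmere=30 Hollowpine=17 → close Dunmere (overflow 17)
  30÷2 = 15 each, +1 to first 0
Round 3: Briarlake=37 Hollowpine=32 → close Briarlake (overflow 31)
  37÷1 = 37 each, +1 to first 0

Closure order: Elkhorn, Dunmere, Briarlake
Last habitat: Hollowpine with 69 animals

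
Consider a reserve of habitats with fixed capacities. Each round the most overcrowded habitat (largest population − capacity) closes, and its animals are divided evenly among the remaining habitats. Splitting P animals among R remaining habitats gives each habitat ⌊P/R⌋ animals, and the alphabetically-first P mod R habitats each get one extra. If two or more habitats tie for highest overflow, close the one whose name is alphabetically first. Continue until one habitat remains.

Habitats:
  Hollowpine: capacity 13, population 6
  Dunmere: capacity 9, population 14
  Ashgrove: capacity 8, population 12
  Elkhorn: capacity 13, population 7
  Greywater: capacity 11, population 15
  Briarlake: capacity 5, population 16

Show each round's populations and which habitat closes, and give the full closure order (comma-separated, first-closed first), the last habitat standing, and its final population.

Round 1: Ashgrove=12 Briarlake=16 Dunmere=14 Elkhorn=7 Greywater=15 Hollowpine=6 → close Briarlake (overflow 11)
  16÷5 = 3 each, +1 to first 1
Round 2: Ashgrove=16 Dunmere=17 Elkhorn=10 Greywater=18 Hollowpine=9 → close Ashgrove (overflow 8)
  16÷4 = 4 each, +1 to first 0
Round 3: Dunmere=21 Elkhorn=14 Greywater=22 Hollowpine=13 → close Dunmere (overflow 12)
  21÷3 = 7 each, +1 to first 0
Round 4: Elkhorn=21 Greywater=29 Hollowpine=20 → close Greywater (overflow 18)
  29÷2 = 14 each, +1 to first 1
Round 5: Elkhorn=36 Hollowpine=34 → close Elkhorn (overflow 23)
  36÷1 = 36 each, +1 to first 0

Closure order: Briarlake, Ashgrove, Dunmere, Greywater, Elkhorn
Last habitat: Hollowpine with 70 animals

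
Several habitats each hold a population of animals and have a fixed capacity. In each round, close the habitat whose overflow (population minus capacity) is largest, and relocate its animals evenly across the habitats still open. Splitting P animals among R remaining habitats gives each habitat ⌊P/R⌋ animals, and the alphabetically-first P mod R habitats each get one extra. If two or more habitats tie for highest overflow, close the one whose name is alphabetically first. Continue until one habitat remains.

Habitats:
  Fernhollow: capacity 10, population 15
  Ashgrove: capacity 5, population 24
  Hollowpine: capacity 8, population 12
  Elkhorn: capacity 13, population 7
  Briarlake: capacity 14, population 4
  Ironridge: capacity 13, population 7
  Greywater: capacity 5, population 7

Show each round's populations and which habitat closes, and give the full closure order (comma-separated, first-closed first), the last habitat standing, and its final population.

Closure order: Ashgrove, Fernhollow, Hollowpine, Greywater, Elkhorn, Ironridge
Last habitat: Briarlake with 76 animals

Round 1: Ashgrove=24 Briarlake=4 Elkhorn=7 Fernhollow=15 Greywater=7 Hollowpine=12 Ironridge=7 → close Ashgrove (overflow 19)
  24÷6 = 4 each, +1 to first 0
Round 2: Briarlake=8 Elkhorn=11 Fernhollow=19 Greywater=11 Hollowpine=16 Ironridge=11 → close Fernhollow (overflow 9)
  19÷5 = 3 each, +1 to first 4
Round 3: Briarlake=12 Elkhorn=15 Greywater=15 Hollowpine=20 Ironridge=14 → close Hollowpine (overflow 12)
  20÷4 = 5 each, +1 to first 0
Round 4: Briarlake=17 Elkhorn=20 Greywater=20 Ironridge=19 → close Greywater (overflow 15)
  20÷3 = 6 each, +1 to first 2
Round 5: Briarlake=24 Elkhorn=27 Ironridge=25 → close Elkhorn (overflow 14)
  27÷2 = 13 each, +1 to first 1
Round 6: Briarlake=38 Ironridge=38 → close Ironridge (overflow 25)
  38÷1 = 38 each, +1 to first 0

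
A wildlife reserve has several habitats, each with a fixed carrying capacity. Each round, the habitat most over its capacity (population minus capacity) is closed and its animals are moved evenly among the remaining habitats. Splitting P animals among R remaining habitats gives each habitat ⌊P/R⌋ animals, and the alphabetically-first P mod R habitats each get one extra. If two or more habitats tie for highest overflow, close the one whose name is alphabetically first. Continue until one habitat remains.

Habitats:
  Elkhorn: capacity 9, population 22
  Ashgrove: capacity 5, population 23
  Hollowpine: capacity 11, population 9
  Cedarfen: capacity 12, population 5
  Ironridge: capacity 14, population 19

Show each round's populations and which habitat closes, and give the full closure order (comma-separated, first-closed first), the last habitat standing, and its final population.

Closure order: Ashgrove, Elkhorn, Ironridge, Hollowpine
Last habitat: Cedarfen with 78 animals

Round 1: Ashgrove=23 Cedarfen=5 Elkhorn=22 Hollowpine=9 Ironridge=19 → close Ashgrove (overflow 18)
  23÷4 = 5 each, +1 to first 3
Round 2: Cedarfen=11 Elkhorn=28 Hollowpine=15 Ironridge=24 → close Elkhorn (overflow 19)
  28÷3 = 9 each, +1 to first 1
Round 3: Cedarfen=21 Hollowpine=24 Ironridge=33 → close Ironridge (overflow 19)
  33÷2 = 16 each, +1 to first 1
Round 4: Cedarfen=38 Hollowpine=40 → close Hollowpine (overflow 29)
  40÷1 = 40 each, +1 to first 0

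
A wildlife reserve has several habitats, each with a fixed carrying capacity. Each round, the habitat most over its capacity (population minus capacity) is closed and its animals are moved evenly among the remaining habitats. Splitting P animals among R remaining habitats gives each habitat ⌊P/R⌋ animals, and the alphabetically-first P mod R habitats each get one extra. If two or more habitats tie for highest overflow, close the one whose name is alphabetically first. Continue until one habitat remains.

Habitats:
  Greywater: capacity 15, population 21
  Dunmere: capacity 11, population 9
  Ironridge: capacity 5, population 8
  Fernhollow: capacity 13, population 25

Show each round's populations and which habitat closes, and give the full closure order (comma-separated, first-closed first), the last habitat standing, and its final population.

Round 1: Dunmere=9 Fernhollow=25 Greywater=21 Ironridge=8 → close Fernhollow (overflow 12)
  25÷3 = 8 each, +1 to first 1
Round 2: Dunmere=18 Greywater=29 Ironridge=16 → close Greywater (overflow 14)
  29÷2 = 14 each, +1 to first 1
Round 3: Dunmere=33 Ironridge=30 → close Ironridge (overflow 25)
  30÷1 = 30 each, +1 to first 0

Closure order: Fernhollow, Greywater, Ironridge
Last habitat: Dunmere with 63 animals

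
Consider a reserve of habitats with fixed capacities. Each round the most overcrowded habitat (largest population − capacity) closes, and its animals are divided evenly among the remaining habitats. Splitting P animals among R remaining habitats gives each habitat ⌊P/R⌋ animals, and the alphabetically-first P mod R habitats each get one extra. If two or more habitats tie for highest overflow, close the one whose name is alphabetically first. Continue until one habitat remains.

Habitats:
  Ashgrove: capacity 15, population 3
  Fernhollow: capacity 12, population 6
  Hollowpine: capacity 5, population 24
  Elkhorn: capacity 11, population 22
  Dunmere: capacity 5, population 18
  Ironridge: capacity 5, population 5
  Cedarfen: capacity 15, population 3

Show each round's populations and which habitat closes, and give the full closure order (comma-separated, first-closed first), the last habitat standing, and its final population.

Round 1: Ashgrove=3 Cedarfen=3 Dunmere=18 Elkhorn=22 Fernhollow=6 Hollowpine=24 Ironridge=5 → close Hollowpine (overflow 19)
  24÷6 = 4 each, +1 to first 0
Round 2: Ashgrove=7 Cedarfen=7 Dunmere=22 Elkhorn=26 Fernhollow=10 Ironridge=9 → close Dunmere (overflow 17)
  22÷5 = 4 each, +1 to first 2
Round 3: Ashgrove=12 Cedarfen=12 Elkhorn=30 Fernhollow=14 Ironridge=13 → close Elkhorn (overflow 19)
  30÷4 = 7 each, +1 to first 2
Round 4: Ashgrove=20 Cedarfen=20 Fernhollow=21 Ironridge=20 → close Ironridge (overflow 15)
  20÷3 = 6 each, +1 to first 2
Round 5: Ashgrove=27 Cedarfen=27 Fernhollow=27 → close Fernhollow (overflow 15)
  27÷2 = 13 each, +1 to first 1
Round 6: Ashgrove=41 Cedarfen=40 → close Ashgrove (overflow 26)
  41÷1 = 41 each, +1 to first 0

Closure order: Hollowpine, Dunmere, Elkhorn, Ironridge, Fernhollow, Ashgrove
Last habitat: Cedarfen with 81 animals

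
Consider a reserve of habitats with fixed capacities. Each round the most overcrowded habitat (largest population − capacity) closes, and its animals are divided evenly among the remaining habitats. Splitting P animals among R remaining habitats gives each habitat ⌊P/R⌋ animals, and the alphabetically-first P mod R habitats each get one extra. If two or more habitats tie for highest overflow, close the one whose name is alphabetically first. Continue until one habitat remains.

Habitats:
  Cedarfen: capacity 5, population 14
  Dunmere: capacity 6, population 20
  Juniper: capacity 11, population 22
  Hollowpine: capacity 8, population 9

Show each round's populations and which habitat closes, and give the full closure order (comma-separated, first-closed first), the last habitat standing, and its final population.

Round 1: Cedarfen=14 Dunmere=20 Hollowpine=9 Juniper=22 → close Dunmere (overflow 14)
  20÷3 = 6 each, +1 to first 2
Round 2: Cedarfen=21 Hollowpine=16 Juniper=28 → close Juniper (overflow 17)
  28÷2 = 14 each, +1 to first 0
Round 3: Cedarfen=35 Hollowpine=30 → close Cedarfen (overflow 30)
  35÷1 = 35 each, +1 to first 0

Closure order: Dunmere, Juniper, Cedarfen
Last habitat: Hollowpine with 65 animals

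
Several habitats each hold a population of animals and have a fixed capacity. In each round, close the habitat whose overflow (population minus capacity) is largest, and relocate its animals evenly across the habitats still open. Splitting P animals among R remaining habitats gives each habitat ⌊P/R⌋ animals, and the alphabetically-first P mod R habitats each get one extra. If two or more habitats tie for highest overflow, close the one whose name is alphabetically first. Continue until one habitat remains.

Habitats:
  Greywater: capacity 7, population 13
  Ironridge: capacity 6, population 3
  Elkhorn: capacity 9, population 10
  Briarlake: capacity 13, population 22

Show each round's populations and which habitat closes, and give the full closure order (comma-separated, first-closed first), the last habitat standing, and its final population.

Round 1: Briarlake=22 Elkhorn=10 Greywater=13 Ironridge=3 → close Briarlake (overflow 9)
  22÷3 = 7 each, +1 to first 1
Round 2: Elkhorn=18 Greywater=20 Ironridge=10 → close Greywater (overflow 13)
  20÷2 = 10 each, +1 to first 0
Round 3: Elkhorn=28 Ironridge=20 → close Elkhorn (overflow 19)
  28÷1 = 28 each, +1 to first 0

Closure order: Briarlake, Greywater, Elkhorn
Last habitat: Ironridge with 48 animals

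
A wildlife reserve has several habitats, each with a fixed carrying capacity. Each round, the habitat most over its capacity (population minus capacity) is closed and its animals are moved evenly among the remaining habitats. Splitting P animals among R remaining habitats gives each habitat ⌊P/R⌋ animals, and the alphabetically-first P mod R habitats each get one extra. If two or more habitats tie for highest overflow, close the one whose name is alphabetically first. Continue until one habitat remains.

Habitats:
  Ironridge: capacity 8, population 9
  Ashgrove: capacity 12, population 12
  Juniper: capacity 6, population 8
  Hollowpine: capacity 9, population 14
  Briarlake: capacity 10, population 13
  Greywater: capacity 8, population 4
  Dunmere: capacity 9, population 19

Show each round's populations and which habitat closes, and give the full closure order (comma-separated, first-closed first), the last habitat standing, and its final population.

Closure order: Dunmere, Hollowpine, Briarlake, Ashgrove, Juniper, Ironridge
Last habitat: Greywater with 79 animals

Round 1: Ashgrove=12 Briarlake=13 Dunmere=19 Greywater=4 Hollowpine=14 Ironridge=9 Juniper=8 → close Dunmere (overflow 10)
  19÷6 = 3 each, +1 to first 1
Round 2: Ashgrove=16 Briarlake=16 Greywater=7 Hollowpine=17 Ironridge=12 Juniper=11 → close Hollowpine (overflow 8)
  17÷5 = 3 each, +1 to first 2
Round 3: Ashgrove=20 Briarlake=20 Greywater=10 Ironridge=15 Juniper=14 → close Briarlake (overflow 10)
  20÷4 = 5 each, +1 to first 0
Round 4: Ashgrove=25 Greywater=15 Ironridge=20 Juniper=19 → close Ashgrove (overflow 13)
  25÷3 = 8 each, +1 to first 1
Round 5: Greywater=24 Ironridge=28 Juniper=27 → close Juniper (overflow 21)
  27÷2 = 13 each, +1 to first 1
Round 6: Greywater=38 Ironridge=41 → close Ironridge (overflow 33)
  41÷1 = 41 each, +1 to first 0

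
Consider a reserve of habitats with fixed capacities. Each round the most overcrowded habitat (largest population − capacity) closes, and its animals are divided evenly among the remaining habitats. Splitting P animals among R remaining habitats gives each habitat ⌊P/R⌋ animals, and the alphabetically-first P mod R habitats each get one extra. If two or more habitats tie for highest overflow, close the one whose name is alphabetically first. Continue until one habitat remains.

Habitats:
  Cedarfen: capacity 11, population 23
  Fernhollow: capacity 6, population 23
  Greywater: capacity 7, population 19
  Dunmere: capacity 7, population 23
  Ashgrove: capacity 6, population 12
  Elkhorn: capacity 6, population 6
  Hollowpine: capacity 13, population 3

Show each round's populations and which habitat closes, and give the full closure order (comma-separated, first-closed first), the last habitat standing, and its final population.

Closure order: Fernhollow, Dunmere, Cedarfen, Greywater, Ashgrove, Elkhorn
Last habitat: Hollowpine with 109 animals

Round 1: Ashgrove=12 Cedarfen=23 Dunmere=23 Elkhorn=6 Fernhollow=23 Greywater=19 Hollowpine=3 → close Fernhollow (overflow 17)
  23÷6 = 3 each, +1 to first 5
Round 2: Ashgrove=16 Cedarfen=27 Dunmere=27 Elkhorn=10 Greywater=23 Hollowpine=6 → close Dunmere (overflow 20)
  27÷5 = 5 each, +1 to first 2
Round 3: Ashgrove=22 Cedarfen=33 Elkhorn=15 Greywater=28 Hollowpine=11 → close Cedarfen (overflow 22)
  33÷4 = 8 each, +1 to first 1
Round 4: Ashgrove=31 Elkhorn=23 Greywater=36 Hollowpine=19 → close Greywater (overflow 29)
  36÷3 = 12 each, +1 to first 0
Round 5: Ashgrove=43 Elkhorn=35 Hollowpine=31 → close Ashgrove (overflow 37)
  43÷2 = 21 each, +1 to first 1
Round 6: Elkhorn=57 Hollowpine=52 → close Elkhorn (overflow 51)
  57÷1 = 57 each, +1 to first 0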